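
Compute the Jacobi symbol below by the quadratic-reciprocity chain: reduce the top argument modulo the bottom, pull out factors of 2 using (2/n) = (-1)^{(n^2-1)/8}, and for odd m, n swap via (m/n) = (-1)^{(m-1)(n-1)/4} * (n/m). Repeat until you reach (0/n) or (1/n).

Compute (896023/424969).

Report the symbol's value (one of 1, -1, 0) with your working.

(896023/424969): 896023 mod 424969 = 46085, so (896023/424969) = (46085/424969)
flip (46085/424969) -> (424969/46085): both odd, 46085 mod 4 = 1, 424969 mod 4 = 1, so the flip contributes +1; sign now +1
(424969/46085): 424969 mod 46085 = 10204, so (424969/46085) = (10204/46085)
factor out 2^2: 10204 = 2^2·2551; with 46085 mod 8 = 5, (2/46085) = -1; sign now +1; continue with (2551/46085)
flip (2551/46085) -> (46085/2551): both odd, 2551 mod 4 = 3, 46085 mod 4 = 1, so the flip contributes +1; sign now +1
(46085/2551): 46085 mod 2551 = 167, so (46085/2551) = (167/2551)
flip (167/2551) -> (2551/167): both odd, 167 mod 4 = 3, 2551 mod 4 = 3, so the flip contributes -1; sign now -1
(2551/167): 2551 mod 167 = 46, so (2551/167) = (46/167)
factor out 2^1: 46 = 2^1·23; with 167 mod 8 = 7, (2/167) = +1; sign now -1; continue with (23/167)
flip (23/167) -> (167/23): both odd, 23 mod 4 = 3, 167 mod 4 = 3, so the flip contributes -1; sign now +1
(167/23): 167 mod 23 = 6, so (167/23) = (6/23)
factor out 2^1: 6 = 2^1·3; with 23 mod 8 = 7, (2/23) = +1; sign now +1; continue with (3/23)
flip (3/23) -> (23/3): both odd, 3 mod 4 = 3, 23 mod 4 = 3, so the flip contributes -1; sign now -1
(23/3): 23 mod 3 = 2, so (23/3) = (2/3)
factor out 2^1: 2 = 2^1·1; with 3 mod 8 = 3, (2/3) = -1; sign now +1; continue with (1/3)
reached (1/3) = 1, so the symbol is +1

1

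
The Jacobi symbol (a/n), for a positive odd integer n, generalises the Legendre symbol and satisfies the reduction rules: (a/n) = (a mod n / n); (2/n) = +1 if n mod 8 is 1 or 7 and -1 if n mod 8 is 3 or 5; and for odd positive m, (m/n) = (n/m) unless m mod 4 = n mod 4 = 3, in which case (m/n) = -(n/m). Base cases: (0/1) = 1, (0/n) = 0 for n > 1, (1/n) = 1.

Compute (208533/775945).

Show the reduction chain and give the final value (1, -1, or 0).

reciprocity: (208533/775945) = +1·(775945/208533) since 208533 mod 4 = 1, 775945 mod 4 = 1; sign now +1
(775945/208533) = (150346/208533)   [reduce mod 208533]
150346 = 2^1·75173; (2/208533) = -1 since 208533 mod 8 = 5, so (150346/208533) = (-1)^1·(75173/208533); sign now -1
reciprocity: (75173/208533) = +1·(208533/75173) since 75173 mod 4 = 1, 208533 mod 4 = 1; sign now -1
(208533/75173) = (58187/75173)   [reduce mod 75173]
reciprocity: (58187/75173) = +1·(75173/58187) since 58187 mod 4 = 3, 75173 mod 4 = 1; sign now -1
(75173/58187) = (16986/58187)   [reduce mod 58187]
16986 = 2^1·8493; (2/58187) = -1 since 58187 mod 8 = 3, so (16986/58187) = (-1)^1·(8493/58187); sign now +1
reciprocity: (8493/58187) = +1·(58187/8493) since 8493 mod 4 = 1, 58187 mod 4 = 3; sign now +1
(58187/8493) = (7229/8493)   [reduce mod 8493]
reciprocity: (7229/8493) = +1·(8493/7229) since 7229 mod 4 = 1, 8493 mod 4 = 1; sign now +1
(8493/7229) = (1264/7229)   [reduce mod 7229]
1264 = 2^4·79; (2/7229) = -1 since 7229 mod 8 = 5, so (1264/7229) = (-1)^4·(79/7229); sign now +1
reciprocity: (79/7229) = +1·(7229/79) since 79 mod 4 = 3, 7229 mod 4 = 1; sign now +1
(7229/79) = (40/79)   [reduce mod 79]
40 = 2^3·5; (2/79) = +1 since 79 mod 8 = 7, so (40/79) = (+1)^3·(5/79); sign now +1
reciprocity: (5/79) = +1·(79/5) since 5 mod 4 = 1, 79 mod 4 = 3; sign now +1
(79/5) = (4/5)   [reduce mod 5]
4 = 2^2·1; (2/5) = -1 since 5 mod 8 = 5, so (4/5) = (-1)^2·(1/5); sign now +1
(1/5) = 1; final value = sign = +1

1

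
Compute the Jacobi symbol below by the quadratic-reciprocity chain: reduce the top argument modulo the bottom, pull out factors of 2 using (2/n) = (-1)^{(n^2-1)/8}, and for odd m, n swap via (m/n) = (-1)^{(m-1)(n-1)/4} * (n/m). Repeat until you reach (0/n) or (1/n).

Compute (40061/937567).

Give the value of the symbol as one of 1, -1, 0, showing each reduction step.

flip (40061/937567) -> (937567/40061): both odd, 40061 mod 4 = 1, 937567 mod 4 = 3, so the flip contributes +1; sign now +1
(937567/40061): 937567 mod 40061 = 16164, so (937567/40061) = (16164/40061)
factor out 2^2: 16164 = 2^2·4041; with 40061 mod 8 = 5, (2/40061) = -1; sign now +1; continue with (4041/40061)
flip (4041/40061) -> (40061/4041): both odd, 4041 mod 4 = 1, 40061 mod 4 = 1, so the flip contributes +1; sign now +1
(40061/4041): 40061 mod 4041 = 3692, so (40061/4041) = (3692/4041)
factor out 2^2: 3692 = 2^2·923; with 4041 mod 8 = 1, (2/4041) = +1; sign now +1; continue with (923/4041)
flip (923/4041) -> (4041/923): both odd, 923 mod 4 = 3, 4041 mod 4 = 1, so the flip contributes +1; sign now +1
(4041/923): 4041 mod 923 = 349, so (4041/923) = (349/923)
flip (349/923) -> (923/349): both odd, 349 mod 4 = 1, 923 mod 4 = 3, so the flip contributes +1; sign now +1
(923/349): 923 mod 349 = 225, so (923/349) = (225/349)
flip (225/349) -> (349/225): both odd, 225 mod 4 = 1, 349 mod 4 = 1, so the flip contributes +1; sign now +1
(349/225): 349 mod 225 = 124, so (349/225) = (124/225)
factor out 2^2: 124 = 2^2·31; with 225 mod 8 = 1, (2/225) = +1; sign now +1; continue with (31/225)
flip (31/225) -> (225/31): both odd, 31 mod 4 = 3, 225 mod 4 = 1, so the flip contributes +1; sign now +1
(225/31): 225 mod 31 = 8, so (225/31) = (8/31)
factor out 2^3: 8 = 2^3·1; with 31 mod 8 = 7, (2/31) = +1; sign now +1; continue with (1/31)
reached (1/31) = 1, so the symbol is +1

1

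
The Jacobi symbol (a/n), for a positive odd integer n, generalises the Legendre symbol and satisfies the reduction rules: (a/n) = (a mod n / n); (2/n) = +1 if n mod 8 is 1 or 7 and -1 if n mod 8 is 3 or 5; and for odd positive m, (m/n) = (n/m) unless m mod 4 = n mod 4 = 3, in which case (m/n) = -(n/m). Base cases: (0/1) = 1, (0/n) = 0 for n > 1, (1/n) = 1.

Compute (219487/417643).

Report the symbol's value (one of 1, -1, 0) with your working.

flip (219487/417643) -> (417643/219487): both odd, 219487 mod 4 = 3, 417643 mod 4 = 3, so the flip contributes -1; sign now -1
(417643/219487): 417643 mod 219487 = 198156, so (417643/219487) = (198156/219487)
factor out 2^2: 198156 = 2^2·49539; with 219487 mod 8 = 7, (2/219487) = +1; sign now -1; continue with (49539/219487)
flip (49539/219487) -> (219487/49539): both odd, 49539 mod 4 = 3, 219487 mod 4 = 3, so the flip contributes -1; sign now +1
(219487/49539): 219487 mod 49539 = 21331, so (219487/49539) = (21331/49539)
flip (21331/49539) -> (49539/21331): both odd, 21331 mod 4 = 3, 49539 mod 4 = 3, so the flip contributes -1; sign now -1
(49539/21331): 49539 mod 21331 = 6877, so (49539/21331) = (6877/21331)
flip (6877/21331) -> (21331/6877): both odd, 6877 mod 4 = 1, 21331 mod 4 = 3, so the flip contributes +1; sign now -1
(21331/6877): 21331 mod 6877 = 700, so (21331/6877) = (700/6877)
factor out 2^2: 700 = 2^2·175; with 6877 mod 8 = 5, (2/6877) = -1; sign now -1; continue with (175/6877)
flip (175/6877) -> (6877/175): both odd, 175 mod 4 = 3, 6877 mod 4 = 1, so the flip contributes +1; sign now -1
(6877/175): 6877 mod 175 = 52, so (6877/175) = (52/175)
factor out 2^2: 52 = 2^2·13; with 175 mod 8 = 7, (2/175) = +1; sign now -1; continue with (13/175)
flip (13/175) -> (175/13): both odd, 13 mod 4 = 1, 175 mod 4 = 3, so the flip contributes +1; sign now -1
(175/13): 175 mod 13 = 6, so (175/13) = (6/13)
factor out 2^1: 6 = 2^1·3; with 13 mod 8 = 5, (2/13) = -1; sign now +1; continue with (3/13)
flip (3/13) -> (13/3): both odd, 3 mod 4 = 3, 13 mod 4 = 1, so the flip contributes +1; sign now +1
(13/3): 13 mod 3 = 1, so (13/3) = (1/3)
reached (1/3) = 1, so the symbol is +1

1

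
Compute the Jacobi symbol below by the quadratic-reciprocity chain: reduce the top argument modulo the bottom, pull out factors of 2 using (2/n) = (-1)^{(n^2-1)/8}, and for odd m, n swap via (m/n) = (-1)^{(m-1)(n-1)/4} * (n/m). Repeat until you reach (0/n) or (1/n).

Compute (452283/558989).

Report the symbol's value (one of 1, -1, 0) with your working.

reciprocity: (452283/558989) = +1·(558989/452283) since 452283 mod 4 = 3, 558989 mod 4 = 1; sign now +1
(558989/452283) = (106706/452283)   [reduce mod 452283]
106706 = 2^1·53353; (2/452283) = -1 since 452283 mod 8 = 3, so (106706/452283) = (-1)^1·(53353/452283); sign now -1
reciprocity: (53353/452283) = +1·(452283/53353) since 53353 mod 4 = 1, 452283 mod 4 = 3; sign now -1
(452283/53353) = (25459/53353)   [reduce mod 53353]
reciprocity: (25459/53353) = +1·(53353/25459) since 25459 mod 4 = 3, 53353 mod 4 = 1; sign now -1
(53353/25459) = (2435/25459)   [reduce mod 25459]
reciprocity: (2435/25459) = -1·(25459/2435) since 2435 mod 4 = 3, 25459 mod 4 = 3; sign now +1
(25459/2435) = (1109/2435)   [reduce mod 2435]
reciprocity: (1109/2435) = +1·(2435/1109) since 1109 mod 4 = 1, 2435 mod 4 = 3; sign now +1
(2435/1109) = (217/1109)   [reduce mod 1109]
reciprocity: (217/1109) = +1·(1109/217) since 217 mod 4 = 1, 1109 mod 4 = 1; sign now +1
(1109/217) = (24/217)   [reduce mod 217]
24 = 2^3·3; (2/217) = +1 since 217 mod 8 = 1, so (24/217) = (+1)^3·(3/217); sign now +1
reciprocity: (3/217) = +1·(217/3) since 3 mod 4 = 3, 217 mod 4 = 1; sign now +1
(217/3) = (1/3)   [reduce mod 3]
(1/3) = 1; final value = sign = +1

1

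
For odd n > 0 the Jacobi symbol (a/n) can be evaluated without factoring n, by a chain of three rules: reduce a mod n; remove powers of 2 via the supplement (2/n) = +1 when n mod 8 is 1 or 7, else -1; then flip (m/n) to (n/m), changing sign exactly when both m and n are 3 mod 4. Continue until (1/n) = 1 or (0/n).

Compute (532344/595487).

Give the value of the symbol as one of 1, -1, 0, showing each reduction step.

-1

factor out 2^3: 532344 = 2^3·66543; with 595487 mod 8 = 7, (2/595487) = +1; sign now +1; continue with (66543/595487)
flip (66543/595487) -> (595487/66543): both odd, 66543 mod 4 = 3, 595487 mod 4 = 3, so the flip contributes -1; sign now -1
(595487/66543): 595487 mod 66543 = 63143, so (595487/66543) = (63143/66543)
flip (63143/66543) -> (66543/63143): both odd, 63143 mod 4 = 3, 66543 mod 4 = 3, so the flip contributes -1; sign now +1
(66543/63143): 66543 mod 63143 = 3400, so (66543/63143) = (3400/63143)
factor out 2^3: 3400 = 2^3·425; with 63143 mod 8 = 7, (2/63143) = +1; sign now +1; continue with (425/63143)
flip (425/63143) -> (63143/425): both odd, 425 mod 4 = 1, 63143 mod 4 = 3, so the flip contributes +1; sign now +1
(63143/425): 63143 mod 425 = 243, so (63143/425) = (243/425)
flip (243/425) -> (425/243): both odd, 243 mod 4 = 3, 425 mod 4 = 1, so the flip contributes +1; sign now +1
(425/243): 425 mod 243 = 182, so (425/243) = (182/243)
factor out 2^1: 182 = 2^1·91; with 243 mod 8 = 3, (2/243) = -1; sign now -1; continue with (91/243)
flip (91/243) -> (243/91): both odd, 91 mod 4 = 3, 243 mod 4 = 3, so the flip contributes -1; sign now +1
(243/91): 243 mod 91 = 61, so (243/91) = (61/91)
flip (61/91) -> (91/61): both odd, 61 mod 4 = 1, 91 mod 4 = 3, so the flip contributes +1; sign now +1
(91/61): 91 mod 61 = 30, so (91/61) = (30/61)
factor out 2^1: 30 = 2^1·15; with 61 mod 8 = 5, (2/61) = -1; sign now -1; continue with (15/61)
flip (15/61) -> (61/15): both odd, 15 mod 4 = 3, 61 mod 4 = 1, so the flip contributes +1; sign now -1
(61/15): 61 mod 15 = 1, so (61/15) = (1/15)
reached (1/15) = 1, so the symbol is -1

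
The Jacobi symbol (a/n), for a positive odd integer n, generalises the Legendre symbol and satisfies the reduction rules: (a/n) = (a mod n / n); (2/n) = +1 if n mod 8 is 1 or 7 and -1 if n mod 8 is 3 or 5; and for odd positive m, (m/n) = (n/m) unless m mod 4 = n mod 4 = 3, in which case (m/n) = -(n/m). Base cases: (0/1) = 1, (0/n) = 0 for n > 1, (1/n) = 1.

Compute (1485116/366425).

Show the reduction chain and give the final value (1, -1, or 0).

(1485116/366425) = (19416/366425)   [reduce mod 366425]
19416 = 2^3·2427; (2/366425) = +1 since 366425 mod 8 = 1, so (19416/366425) = (+1)^3·(2427/366425); sign now +1
reciprocity: (2427/366425) = +1·(366425/2427) since 2427 mod 4 = 3, 366425 mod 4 = 1; sign now +1
(366425/2427) = (2375/2427)   [reduce mod 2427]
reciprocity: (2375/2427) = -1·(2427/2375) since 2375 mod 4 = 3, 2427 mod 4 = 3; sign now -1
(2427/2375) = (52/2375)   [reduce mod 2375]
52 = 2^2·13; (2/2375) = +1 since 2375 mod 8 = 7, so (52/2375) = (+1)^2·(13/2375); sign now -1
reciprocity: (13/2375) = +1·(2375/13) since 13 mod 4 = 1, 2375 mod 4 = 3; sign now -1
(2375/13) = (9/13)   [reduce mod 13]
reciprocity: (9/13) = +1·(13/9) since 9 mod 4 = 1, 13 mod 4 = 1; sign now -1
(13/9) = (4/9)   [reduce mod 9]
4 = 2^2·1; (2/9) = +1 since 9 mod 8 = 1, so (4/9) = (+1)^2·(1/9); sign now -1
(1/9) = 1; final value = sign = -1

-1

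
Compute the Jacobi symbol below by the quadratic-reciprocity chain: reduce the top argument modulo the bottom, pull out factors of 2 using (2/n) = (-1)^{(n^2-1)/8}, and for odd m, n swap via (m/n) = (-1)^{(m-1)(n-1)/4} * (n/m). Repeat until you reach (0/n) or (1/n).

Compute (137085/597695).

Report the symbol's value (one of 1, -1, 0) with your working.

0

reciprocity: (137085/597695) = +1·(597695/137085) since 137085 mod 4 = 1, 597695 mod 4 = 3; sign now +1
(597695/137085) = (49355/137085)   [reduce mod 137085]
reciprocity: (49355/137085) = +1·(137085/49355) since 49355 mod 4 = 3, 137085 mod 4 = 1; sign now +1
(137085/49355) = (38375/49355)   [reduce mod 49355]
reciprocity: (38375/49355) = -1·(49355/38375) since 38375 mod 4 = 3, 49355 mod 4 = 3; sign now -1
(49355/38375) = (10980/38375)   [reduce mod 38375]
10980 = 2^2·2745; (2/38375) = +1 since 38375 mod 8 = 7, so (10980/38375) = (+1)^2·(2745/38375); sign now -1
reciprocity: (2745/38375) = +1·(38375/2745) since 2745 mod 4 = 1, 38375 mod 4 = 3; sign now -1
(38375/2745) = (2690/2745)   [reduce mod 2745]
2690 = 2^1·1345; (2/2745) = +1 since 2745 mod 8 = 1, so (2690/2745) = (+1)^1·(1345/2745); sign now -1
reciprocity: (1345/2745) = +1·(2745/1345) since 1345 mod 4 = 1, 2745 mod 4 = 1; sign now -1
(2745/1345) = (55/1345)   [reduce mod 1345]
reciprocity: (55/1345) = +1·(1345/55) since 55 mod 4 = 3, 1345 mod 4 = 1; sign now -1
(1345/55) = (25/55)   [reduce mod 55]
reciprocity: (25/55) = +1·(55/25) since 25 mod 4 = 1, 55 mod 4 = 3; sign now -1
(55/25) = (5/25)   [reduce mod 25]
reciprocity: (5/25) = +1·(25/5) since 5 mod 4 = 1, 25 mod 4 = 1; sign now -1
(25/5) = (0/5)   [reduce mod 5]
(0/5) = 0   [gcd(a, n) > 1]; final value = 0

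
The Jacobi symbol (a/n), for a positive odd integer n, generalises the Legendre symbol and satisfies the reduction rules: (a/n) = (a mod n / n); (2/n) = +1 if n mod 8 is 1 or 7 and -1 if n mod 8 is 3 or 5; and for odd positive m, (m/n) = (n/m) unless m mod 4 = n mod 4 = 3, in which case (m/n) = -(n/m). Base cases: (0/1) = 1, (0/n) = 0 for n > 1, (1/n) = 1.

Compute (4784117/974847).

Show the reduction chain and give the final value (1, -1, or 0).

(4784117/974847) = (884729/974847)   [reduce mod 974847]
reciprocity: (884729/974847) = +1·(974847/884729) since 884729 mod 4 = 1, 974847 mod 4 = 3; sign now +1
(974847/884729) = (90118/884729)   [reduce mod 884729]
90118 = 2^1·45059; (2/884729) = +1 since 884729 mod 8 = 1, so (90118/884729) = (+1)^1·(45059/884729); sign now +1
reciprocity: (45059/884729) = +1·(884729/45059) since 45059 mod 4 = 3, 884729 mod 4 = 1; sign now +1
(884729/45059) = (28608/45059)   [reduce mod 45059]
28608 = 2^6·447; (2/45059) = -1 since 45059 mod 8 = 3, so (28608/45059) = (-1)^6·(447/45059); sign now +1
reciprocity: (447/45059) = -1·(45059/447) since 447 mod 4 = 3, 45059 mod 4 = 3; sign now -1
(45059/447) = (359/447)   [reduce mod 447]
reciprocity: (359/447) = -1·(447/359) since 359 mod 4 = 3, 447 mod 4 = 3; sign now +1
(447/359) = (88/359)   [reduce mod 359]
88 = 2^3·11; (2/359) = +1 since 359 mod 8 = 7, so (88/359) = (+1)^3·(11/359); sign now +1
reciprocity: (11/359) = -1·(359/11) since 11 mod 4 = 3, 359 mod 4 = 3; sign now -1
(359/11) = (7/11)   [reduce mod 11]
reciprocity: (7/11) = -1·(11/7) since 7 mod 4 = 3, 11 mod 4 = 3; sign now +1
(11/7) = (4/7)   [reduce mod 7]
4 = 2^2·1; (2/7) = +1 since 7 mod 8 = 7, so (4/7) = (+1)^2·(1/7); sign now +1
(1/7) = 1; final value = sign = +1

1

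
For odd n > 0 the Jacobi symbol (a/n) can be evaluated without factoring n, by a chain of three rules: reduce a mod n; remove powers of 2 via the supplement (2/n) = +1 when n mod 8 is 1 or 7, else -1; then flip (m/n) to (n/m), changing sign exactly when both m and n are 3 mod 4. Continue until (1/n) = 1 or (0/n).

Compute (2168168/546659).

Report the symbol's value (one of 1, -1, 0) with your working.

-1

(2168168/546659) = (528191/546659)   [reduce mod 546659]
reciprocity: (528191/546659) = -1·(546659/528191) since 528191 mod 4 = 3, 546659 mod 4 = 3; sign now -1
(546659/528191) = (18468/528191)   [reduce mod 528191]
18468 = 2^2·4617; (2/528191) = +1 since 528191 mod 8 = 7, so (18468/528191) = (+1)^2·(4617/528191); sign now -1
reciprocity: (4617/528191) = +1·(528191/4617) since 4617 mod 4 = 1, 528191 mod 4 = 3; sign now -1
(528191/4617) = (1853/4617)   [reduce mod 4617]
reciprocity: (1853/4617) = +1·(4617/1853) since 1853 mod 4 = 1, 4617 mod 4 = 1; sign now -1
(4617/1853) = (911/1853)   [reduce mod 1853]
reciprocity: (911/1853) = +1·(1853/911) since 911 mod 4 = 3, 1853 mod 4 = 1; sign now -1
(1853/911) = (31/911)   [reduce mod 911]
reciprocity: (31/911) = -1·(911/31) since 31 mod 4 = 3, 911 mod 4 = 3; sign now +1
(911/31) = (12/31)   [reduce mod 31]
12 = 2^2·3; (2/31) = +1 since 31 mod 8 = 7, so (12/31) = (+1)^2·(3/31); sign now +1
reciprocity: (3/31) = -1·(31/3) since 3 mod 4 = 3, 31 mod 4 = 3; sign now -1
(31/3) = (1/3)   [reduce mod 3]
(1/3) = 1; final value = sign = -1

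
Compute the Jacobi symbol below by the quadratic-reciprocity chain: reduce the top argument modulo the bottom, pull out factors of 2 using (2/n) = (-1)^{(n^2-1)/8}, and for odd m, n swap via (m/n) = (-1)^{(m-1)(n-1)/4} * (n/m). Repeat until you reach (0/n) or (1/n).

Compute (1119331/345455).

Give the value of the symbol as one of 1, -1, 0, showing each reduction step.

-1

(1119331/345455): 1119331 mod 345455 = 82966, so (1119331/345455) = (82966/345455)
factor out 2^1: 82966 = 2^1·41483; with 345455 mod 8 = 7, (2/345455) = +1; sign now +1; continue with (41483/345455)
flip (41483/345455) -> (345455/41483): both odd, 41483 mod 4 = 3, 345455 mod 4 = 3, so the flip contributes -1; sign now -1
(345455/41483): 345455 mod 41483 = 13591, so (345455/41483) = (13591/41483)
flip (13591/41483) -> (41483/13591): both odd, 13591 mod 4 = 3, 41483 mod 4 = 3, so the flip contributes -1; sign now +1
(41483/13591): 41483 mod 13591 = 710, so (41483/13591) = (710/13591)
factor out 2^1: 710 = 2^1·355; with 13591 mod 8 = 7, (2/13591) = +1; sign now +1; continue with (355/13591)
flip (355/13591) -> (13591/355): both odd, 355 mod 4 = 3, 13591 mod 4 = 3, so the flip contributes -1; sign now -1
(13591/355): 13591 mod 355 = 101, so (13591/355) = (101/355)
flip (101/355) -> (355/101): both odd, 101 mod 4 = 1, 355 mod 4 = 3, so the flip contributes +1; sign now -1
(355/101): 355 mod 101 = 52, so (355/101) = (52/101)
factor out 2^2: 52 = 2^2·13; with 101 mod 8 = 5, (2/101) = -1; sign now -1; continue with (13/101)
flip (13/101) -> (101/13): both odd, 13 mod 4 = 1, 101 mod 4 = 1, so the flip contributes +1; sign now -1
(101/13): 101 mod 13 = 10, so (101/13) = (10/13)
factor out 2^1: 10 = 2^1·5; with 13 mod 8 = 5, (2/13) = -1; sign now +1; continue with (5/13)
flip (5/13) -> (13/5): both odd, 5 mod 4 = 1, 13 mod 4 = 1, so the flip contributes +1; sign now +1
(13/5): 13 mod 5 = 3, so (13/5) = (3/5)
flip (3/5) -> (5/3): both odd, 3 mod 4 = 3, 5 mod 4 = 1, so the flip contributes +1; sign now +1
(5/3): 5 mod 3 = 2, so (5/3) = (2/3)
factor out 2^1: 2 = 2^1·1; with 3 mod 8 = 3, (2/3) = -1; sign now -1; continue with (1/3)
reached (1/3) = 1, so the symbol is -1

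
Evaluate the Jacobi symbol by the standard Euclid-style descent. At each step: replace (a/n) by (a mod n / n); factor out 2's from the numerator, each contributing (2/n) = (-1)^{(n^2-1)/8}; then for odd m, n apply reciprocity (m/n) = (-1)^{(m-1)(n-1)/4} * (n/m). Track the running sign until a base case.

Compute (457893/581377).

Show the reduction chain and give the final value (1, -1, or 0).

-1

flip (457893/581377) -> (581377/457893): both odd, 457893 mod 4 = 1, 581377 mod 4 = 1, so the flip contributes +1; sign now +1
(581377/457893): 581377 mod 457893 = 123484, so (581377/457893) = (123484/457893)
factor out 2^2: 123484 = 2^2·30871; with 457893 mod 8 = 5, (2/457893) = -1; sign now +1; continue with (30871/457893)
flip (30871/457893) -> (457893/30871): both odd, 30871 mod 4 = 3, 457893 mod 4 = 1, so the flip contributes +1; sign now +1
(457893/30871): 457893 mod 30871 = 25699, so (457893/30871) = (25699/30871)
flip (25699/30871) -> (30871/25699): both odd, 25699 mod 4 = 3, 30871 mod 4 = 3, so the flip contributes -1; sign now -1
(30871/25699): 30871 mod 25699 = 5172, so (30871/25699) = (5172/25699)
factor out 2^2: 5172 = 2^2·1293; with 25699 mod 8 = 3, (2/25699) = -1; sign now -1; continue with (1293/25699)
flip (1293/25699) -> (25699/1293): both odd, 1293 mod 4 = 1, 25699 mod 4 = 3, so the flip contributes +1; sign now -1
(25699/1293): 25699 mod 1293 = 1132, so (25699/1293) = (1132/1293)
factor out 2^2: 1132 = 2^2·283; with 1293 mod 8 = 5, (2/1293) = -1; sign now -1; continue with (283/1293)
flip (283/1293) -> (1293/283): both odd, 283 mod 4 = 3, 1293 mod 4 = 1, so the flip contributes +1; sign now -1
(1293/283): 1293 mod 283 = 161, so (1293/283) = (161/283)
flip (161/283) -> (283/161): both odd, 161 mod 4 = 1, 283 mod 4 = 3, so the flip contributes +1; sign now -1
(283/161): 283 mod 161 = 122, so (283/161) = (122/161)
factor out 2^1: 122 = 2^1·61; with 161 mod 8 = 1, (2/161) = +1; sign now -1; continue with (61/161)
flip (61/161) -> (161/61): both odd, 61 mod 4 = 1, 161 mod 4 = 1, so the flip contributes +1; sign now -1
(161/61): 161 mod 61 = 39, so (161/61) = (39/61)
flip (39/61) -> (61/39): both odd, 39 mod 4 = 3, 61 mod 4 = 1, so the flip contributes +1; sign now -1
(61/39): 61 mod 39 = 22, so (61/39) = (22/39)
factor out 2^1: 22 = 2^1·11; with 39 mod 8 = 7, (2/39) = +1; sign now -1; continue with (11/39)
flip (11/39) -> (39/11): both odd, 11 mod 4 = 3, 39 mod 4 = 3, so the flip contributes -1; sign now +1
(39/11): 39 mod 11 = 6, so (39/11) = (6/11)
factor out 2^1: 6 = 2^1·3; with 11 mod 8 = 3, (2/11) = -1; sign now -1; continue with (3/11)
flip (3/11) -> (11/3): both odd, 3 mod 4 = 3, 11 mod 4 = 3, so the flip contributes -1; sign now +1
(11/3): 11 mod 3 = 2, so (11/3) = (2/3)
factor out 2^1: 2 = 2^1·1; with 3 mod 8 = 3, (2/3) = -1; sign now -1; continue with (1/3)
reached (1/3) = 1, so the symbol is -1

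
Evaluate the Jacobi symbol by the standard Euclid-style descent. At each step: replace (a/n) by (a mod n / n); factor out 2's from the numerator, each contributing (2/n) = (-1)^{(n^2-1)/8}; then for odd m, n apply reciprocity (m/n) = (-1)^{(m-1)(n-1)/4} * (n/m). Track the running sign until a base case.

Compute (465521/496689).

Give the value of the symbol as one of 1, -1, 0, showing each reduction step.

flip (465521/496689) -> (496689/465521): both odd, 465521 mod 4 = 1, 496689 mod 4 = 1, so the flip contributes +1; sign now +1
(496689/465521): 496689 mod 465521 = 31168, so (496689/465521) = (31168/465521)
factor out 2^6: 31168 = 2^6·487; with 465521 mod 8 = 1, (2/465521) = +1; sign now +1; continue with (487/465521)
flip (487/465521) -> (465521/487): both odd, 487 mod 4 = 3, 465521 mod 4 = 1, so the flip contributes +1; sign now +1
(465521/487): 465521 mod 487 = 436, so (465521/487) = (436/487)
factor out 2^2: 436 = 2^2·109; with 487 mod 8 = 7, (2/487) = +1; sign now +1; continue with (109/487)
flip (109/487) -> (487/109): both odd, 109 mod 4 = 1, 487 mod 4 = 3, so the flip contributes +1; sign now +1
(487/109): 487 mod 109 = 51, so (487/109) = (51/109)
flip (51/109) -> (109/51): both odd, 51 mod 4 = 3, 109 mod 4 = 1, so the flip contributes +1; sign now +1
(109/51): 109 mod 51 = 7, so (109/51) = (7/51)
flip (7/51) -> (51/7): both odd, 7 mod 4 = 3, 51 mod 4 = 3, so the flip contributes -1; sign now -1
(51/7): 51 mod 7 = 2, so (51/7) = (2/7)
factor out 2^1: 2 = 2^1·1; with 7 mod 8 = 7, (2/7) = +1; sign now -1; continue with (1/7)
reached (1/7) = 1, so the symbol is -1

-1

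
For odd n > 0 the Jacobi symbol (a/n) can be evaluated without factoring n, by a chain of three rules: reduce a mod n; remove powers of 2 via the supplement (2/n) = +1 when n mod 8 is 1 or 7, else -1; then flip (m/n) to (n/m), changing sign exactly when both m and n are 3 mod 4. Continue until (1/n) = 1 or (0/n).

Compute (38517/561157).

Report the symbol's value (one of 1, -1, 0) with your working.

flip (38517/561157) -> (561157/38517): both odd, 38517 mod 4 = 1, 561157 mod 4 = 1, so the flip contributes +1; sign now +1
(561157/38517): 561157 mod 38517 = 21919, so (561157/38517) = (21919/38517)
flip (21919/38517) -> (38517/21919): both odd, 21919 mod 4 = 3, 38517 mod 4 = 1, so the flip contributes +1; sign now +1
(38517/21919): 38517 mod 21919 = 16598, so (38517/21919) = (16598/21919)
factor out 2^1: 16598 = 2^1·8299; with 21919 mod 8 = 7, (2/21919) = +1; sign now +1; continue with (8299/21919)
flip (8299/21919) -> (21919/8299): both odd, 8299 mod 4 = 3, 21919 mod 4 = 3, so the flip contributes -1; sign now -1
(21919/8299): 21919 mod 8299 = 5321, so (21919/8299) = (5321/8299)
flip (5321/8299) -> (8299/5321): both odd, 5321 mod 4 = 1, 8299 mod 4 = 3, so the flip contributes +1; sign now -1
(8299/5321): 8299 mod 5321 = 2978, so (8299/5321) = (2978/5321)
factor out 2^1: 2978 = 2^1·1489; with 5321 mod 8 = 1, (2/5321) = +1; sign now -1; continue with (1489/5321)
flip (1489/5321) -> (5321/1489): both odd, 1489 mod 4 = 1, 5321 mod 4 = 1, so the flip contributes +1; sign now -1
(5321/1489): 5321 mod 1489 = 854, so (5321/1489) = (854/1489)
factor out 2^1: 854 = 2^1·427; with 1489 mod 8 = 1, (2/1489) = +1; sign now -1; continue with (427/1489)
flip (427/1489) -> (1489/427): both odd, 427 mod 4 = 3, 1489 mod 4 = 1, so the flip contributes +1; sign now -1
(1489/427): 1489 mod 427 = 208, so (1489/427) = (208/427)
factor out 2^4: 208 = 2^4·13; with 427 mod 8 = 3, (2/427) = -1; sign now -1; continue with (13/427)
flip (13/427) -> (427/13): both odd, 13 mod 4 = 1, 427 mod 4 = 3, so the flip contributes +1; sign now -1
(427/13): 427 mod 13 = 11, so (427/13) = (11/13)
flip (11/13) -> (13/11): both odd, 11 mod 4 = 3, 13 mod 4 = 1, so the flip contributes +1; sign now -1
(13/11): 13 mod 11 = 2, so (13/11) = (2/11)
factor out 2^1: 2 = 2^1·1; with 11 mod 8 = 3, (2/11) = -1; sign now +1; continue with (1/11)
reached (1/11) = 1, so the symbol is +1

1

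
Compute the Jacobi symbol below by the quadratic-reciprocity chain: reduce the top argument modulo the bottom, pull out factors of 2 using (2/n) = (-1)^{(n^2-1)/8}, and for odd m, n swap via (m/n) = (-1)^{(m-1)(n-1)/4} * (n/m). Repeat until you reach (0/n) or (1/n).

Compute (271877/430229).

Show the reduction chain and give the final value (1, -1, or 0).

reciprocity: (271877/430229) = +1·(430229/271877) since 271877 mod 4 = 1, 430229 mod 4 = 1; sign now +1
(430229/271877) = (158352/271877)   [reduce mod 271877]
158352 = 2^4·9897; (2/271877) = -1 since 271877 mod 8 = 5, so (158352/271877) = (-1)^4·(9897/271877); sign now +1
reciprocity: (9897/271877) = +1·(271877/9897) since 9897 mod 4 = 1, 271877 mod 4 = 1; sign now +1
(271877/9897) = (4658/9897)   [reduce mod 9897]
4658 = 2^1·2329; (2/9897) = +1 since 9897 mod 8 = 1, so (4658/9897) = (+1)^1·(2329/9897); sign now +1
reciprocity: (2329/9897) = +1·(9897/2329) since 2329 mod 4 = 1, 9897 mod 4 = 1; sign now +1
(9897/2329) = (581/2329)   [reduce mod 2329]
reciprocity: (581/2329) = +1·(2329/581) since 581 mod 4 = 1, 2329 mod 4 = 1; sign now +1
(2329/581) = (5/581)   [reduce mod 581]
reciprocity: (5/581) = +1·(581/5) since 5 mod 4 = 1, 581 mod 4 = 1; sign now +1
(581/5) = (1/5)   [reduce mod 5]
(1/5) = 1; final value = sign = +1

1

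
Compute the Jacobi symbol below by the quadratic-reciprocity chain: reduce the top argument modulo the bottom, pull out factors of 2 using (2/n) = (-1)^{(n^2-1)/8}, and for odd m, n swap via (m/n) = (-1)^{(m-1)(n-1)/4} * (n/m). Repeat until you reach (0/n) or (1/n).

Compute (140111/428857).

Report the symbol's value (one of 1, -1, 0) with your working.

flip (140111/428857) -> (428857/140111): both odd, 140111 mod 4 = 3, 428857 mod 4 = 1, so the flip contributes +1; sign now +1
(428857/140111): 428857 mod 140111 = 8524, so (428857/140111) = (8524/140111)
factor out 2^2: 8524 = 2^2·2131; with 140111 mod 8 = 7, (2/140111) = +1; sign now +1; continue with (2131/140111)
flip (2131/140111) -> (140111/2131): both odd, 2131 mod 4 = 3, 140111 mod 4 = 3, so the flip contributes -1; sign now -1
(140111/2131): 140111 mod 2131 = 1596, so (140111/2131) = (1596/2131)
factor out 2^2: 1596 = 2^2·399; with 2131 mod 8 = 3, (2/2131) = -1; sign now -1; continue with (399/2131)
flip (399/2131) -> (2131/399): both odd, 399 mod 4 = 3, 2131 mod 4 = 3, so the flip contributes -1; sign now +1
(2131/399): 2131 mod 399 = 136, so (2131/399) = (136/399)
factor out 2^3: 136 = 2^3·17; with 399 mod 8 = 7, (2/399) = +1; sign now +1; continue with (17/399)
flip (17/399) -> (399/17): both odd, 17 mod 4 = 1, 399 mod 4 = 3, so the flip contributes +1; sign now +1
(399/17): 399 mod 17 = 8, so (399/17) = (8/17)
factor out 2^3: 8 = 2^3·1; with 17 mod 8 = 1, (2/17) = +1; sign now +1; continue with (1/17)
reached (1/17) = 1, so the symbol is +1

1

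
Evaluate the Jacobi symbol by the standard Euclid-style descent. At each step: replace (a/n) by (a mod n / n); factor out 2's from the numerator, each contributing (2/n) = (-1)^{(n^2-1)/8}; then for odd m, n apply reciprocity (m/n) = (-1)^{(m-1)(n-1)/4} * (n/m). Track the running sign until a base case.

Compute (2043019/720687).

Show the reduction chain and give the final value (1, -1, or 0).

0

(2043019/720687): 2043019 mod 720687 = 601645, so (2043019/720687) = (601645/720687)
flip (601645/720687) -> (720687/601645): both odd, 601645 mod 4 = 1, 720687 mod 4 = 3, so the flip contributes +1; sign now +1
(720687/601645): 720687 mod 601645 = 119042, so (720687/601645) = (119042/601645)
factor out 2^1: 119042 = 2^1·59521; with 601645 mod 8 = 5, (2/601645) = -1; sign now -1; continue with (59521/601645)
flip (59521/601645) -> (601645/59521): both odd, 59521 mod 4 = 1, 601645 mod 4 = 1, so the flip contributes +1; sign now -1
(601645/59521): 601645 mod 59521 = 6435, so (601645/59521) = (6435/59521)
flip (6435/59521) -> (59521/6435): both odd, 6435 mod 4 = 3, 59521 mod 4 = 1, so the flip contributes +1; sign now -1
(59521/6435): 59521 mod 6435 = 1606, so (59521/6435) = (1606/6435)
factor out 2^1: 1606 = 2^1·803; with 6435 mod 8 = 3, (2/6435) = -1; sign now +1; continue with (803/6435)
flip (803/6435) -> (6435/803): both odd, 803 mod 4 = 3, 6435 mod 4 = 3, so the flip contributes -1; sign now -1
(6435/803): 6435 mod 803 = 11, so (6435/803) = (11/803)
flip (11/803) -> (803/11): both odd, 11 mod 4 = 3, 803 mod 4 = 3, so the flip contributes -1; sign now +1
(803/11): 803 mod 11 = 0, so (803/11) = (0/11)
reached (0/11); gcd(a, n) > 1, so (0/11) = 0 and the symbol is 0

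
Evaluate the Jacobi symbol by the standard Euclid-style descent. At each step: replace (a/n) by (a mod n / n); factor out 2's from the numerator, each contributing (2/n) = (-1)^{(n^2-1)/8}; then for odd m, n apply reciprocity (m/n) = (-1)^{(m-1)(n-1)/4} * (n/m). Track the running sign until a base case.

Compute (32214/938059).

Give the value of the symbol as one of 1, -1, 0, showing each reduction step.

32214 = 2^1·16107; (2/938059) = -1 since 938059 mod 8 = 3, so (32214/938059) = (-1)^1·(16107/938059); sign now -1
reciprocity: (16107/938059) = -1·(938059/16107) since 16107 mod 4 = 3, 938059 mod 4 = 3; sign now +1
(938059/16107) = (3853/16107)   [reduce mod 16107]
reciprocity: (3853/16107) = +1·(16107/3853) since 3853 mod 4 = 1, 16107 mod 4 = 3; sign now +1
(16107/3853) = (695/3853)   [reduce mod 3853]
reciprocity: (695/3853) = +1·(3853/695) since 695 mod 4 = 3, 3853 mod 4 = 1; sign now +1
(3853/695) = (378/695)   [reduce mod 695]
378 = 2^1·189; (2/695) = +1 since 695 mod 8 = 7, so (378/695) = (+1)^1·(189/695); sign now +1
reciprocity: (189/695) = +1·(695/189) since 189 mod 4 = 1, 695 mod 4 = 3; sign now +1
(695/189) = (128/189)   [reduce mod 189]
128 = 2^7·1; (2/189) = -1 since 189 mod 8 = 5, so (128/189) = (-1)^7·(1/189); sign now -1
(1/189) = 1; final value = sign = -1

-1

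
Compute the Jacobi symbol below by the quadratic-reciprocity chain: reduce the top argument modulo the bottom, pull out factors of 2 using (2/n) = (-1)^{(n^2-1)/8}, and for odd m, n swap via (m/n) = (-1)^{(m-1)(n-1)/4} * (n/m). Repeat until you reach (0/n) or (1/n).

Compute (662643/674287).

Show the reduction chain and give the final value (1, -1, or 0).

0

reciprocity: (662643/674287) = -1·(674287/662643) since 662643 mod 4 = 3, 674287 mod 4 = 3; sign now -1
(674287/662643) = (11644/662643)   [reduce mod 662643]
11644 = 2^2·2911; (2/662643) = -1 since 662643 mod 8 = 3, so (11644/662643) = (-1)^2·(2911/662643); sign now -1
reciprocity: (2911/662643) = -1·(662643/2911) since 2911 mod 4 = 3, 662643 mod 4 = 3; sign now +1
(662643/2911) = (1846/2911)   [reduce mod 2911]
1846 = 2^1·923; (2/2911) = +1 since 2911 mod 8 = 7, so (1846/2911) = (+1)^1·(923/2911); sign now +1
reciprocity: (923/2911) = -1·(2911/923) since 923 mod 4 = 3, 2911 mod 4 = 3; sign now -1
(2911/923) = (142/923)   [reduce mod 923]
142 = 2^1·71; (2/923) = -1 since 923 mod 8 = 3, so (142/923) = (-1)^1·(71/923); sign now +1
reciprocity: (71/923) = -1·(923/71) since 71 mod 4 = 3, 923 mod 4 = 3; sign now -1
(923/71) = (0/71)   [reduce mod 71]
(0/71) = 0   [gcd(a, n) > 1]; final value = 0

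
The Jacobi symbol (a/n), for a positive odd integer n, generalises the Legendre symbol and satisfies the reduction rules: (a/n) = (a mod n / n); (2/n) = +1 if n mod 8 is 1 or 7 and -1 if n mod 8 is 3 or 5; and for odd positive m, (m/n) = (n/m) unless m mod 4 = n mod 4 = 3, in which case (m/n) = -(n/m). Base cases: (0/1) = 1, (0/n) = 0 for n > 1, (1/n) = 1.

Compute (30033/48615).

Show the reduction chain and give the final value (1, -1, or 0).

flip (30033/48615) -> (48615/30033): both odd, 30033 mod 4 = 1, 48615 mod 4 = 3, so the flip contributes +1; sign now +1
(48615/30033): 48615 mod 30033 = 18582, so (48615/30033) = (18582/30033)
factor out 2^1: 18582 = 2^1·9291; with 30033 mod 8 = 1, (2/30033) = +1; sign now +1; continue with (9291/30033)
flip (9291/30033) -> (30033/9291): both odd, 9291 mod 4 = 3, 30033 mod 4 = 1, so the flip contributes +1; sign now +1
(30033/9291): 30033 mod 9291 = 2160, so (30033/9291) = (2160/9291)
factor out 2^4: 2160 = 2^4·135; with 9291 mod 8 = 3, (2/9291) = -1; sign now +1; continue with (135/9291)
flip (135/9291) -> (9291/135): both odd, 135 mod 4 = 3, 9291 mod 4 = 3, so the flip contributes -1; sign now -1
(9291/135): 9291 mod 135 = 111, so (9291/135) = (111/135)
flip (111/135) -> (135/111): both odd, 111 mod 4 = 3, 135 mod 4 = 3, so the flip contributes -1; sign now +1
(135/111): 135 mod 111 = 24, so (135/111) = (24/111)
factor out 2^3: 24 = 2^3·3; with 111 mod 8 = 7, (2/111) = +1; sign now +1; continue with (3/111)
flip (3/111) -> (111/3): both odd, 3 mod 4 = 3, 111 mod 4 = 3, so the flip contributes -1; sign now -1
(111/3): 111 mod 3 = 0, so (111/3) = (0/3)
reached (0/3); gcd(a, n) > 1, so (0/3) = 0 and the symbol is 0

0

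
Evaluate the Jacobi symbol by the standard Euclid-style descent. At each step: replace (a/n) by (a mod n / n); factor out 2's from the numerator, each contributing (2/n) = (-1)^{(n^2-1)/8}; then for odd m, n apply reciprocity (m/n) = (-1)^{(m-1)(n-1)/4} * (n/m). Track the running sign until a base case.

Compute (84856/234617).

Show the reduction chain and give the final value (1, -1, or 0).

factor out 2^3: 84856 = 2^3·10607; with 234617 mod 8 = 1, (2/234617) = +1; sign now +1; continue with (10607/234617)
flip (10607/234617) -> (234617/10607): both odd, 10607 mod 4 = 3, 234617 mod 4 = 1, so the flip contributes +1; sign now +1
(234617/10607): 234617 mod 10607 = 1263, so (234617/10607) = (1263/10607)
flip (1263/10607) -> (10607/1263): both odd, 1263 mod 4 = 3, 10607 mod 4 = 3, so the flip contributes -1; sign now -1
(10607/1263): 10607 mod 1263 = 503, so (10607/1263) = (503/1263)
flip (503/1263) -> (1263/503): both odd, 503 mod 4 = 3, 1263 mod 4 = 3, so the flip contributes -1; sign now +1
(1263/503): 1263 mod 503 = 257, so (1263/503) = (257/503)
flip (257/503) -> (503/257): both odd, 257 mod 4 = 1, 503 mod 4 = 3, so the flip contributes +1; sign now +1
(503/257): 503 mod 257 = 246, so (503/257) = (246/257)
factor out 2^1: 246 = 2^1·123; with 257 mod 8 = 1, (2/257) = +1; sign now +1; continue with (123/257)
flip (123/257) -> (257/123): both odd, 123 mod 4 = 3, 257 mod 4 = 1, so the flip contributes +1; sign now +1
(257/123): 257 mod 123 = 11, so (257/123) = (11/123)
flip (11/123) -> (123/11): both odd, 11 mod 4 = 3, 123 mod 4 = 3, so the flip contributes -1; sign now -1
(123/11): 123 mod 11 = 2, so (123/11) = (2/11)
factor out 2^1: 2 = 2^1·1; with 11 mod 8 = 3, (2/11) = -1; sign now +1; continue with (1/11)
reached (1/11) = 1, so the symbol is +1

1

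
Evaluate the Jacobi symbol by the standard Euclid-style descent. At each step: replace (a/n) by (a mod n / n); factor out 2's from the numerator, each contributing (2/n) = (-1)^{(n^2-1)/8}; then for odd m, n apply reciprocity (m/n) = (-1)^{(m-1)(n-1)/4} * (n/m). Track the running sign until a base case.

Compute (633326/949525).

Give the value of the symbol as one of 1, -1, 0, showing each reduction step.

633326 = 2^1·316663; (2/949525) = -1 since 949525 mod 8 = 5, so (633326/949525) = (-1)^1·(316663/949525); sign now -1
reciprocity: (316663/949525) = +1·(949525/316663) since 316663 mod 4 = 3, 949525 mod 4 = 1; sign now -1
(949525/316663) = (316199/316663)   [reduce mod 316663]
reciprocity: (316199/316663) = -1·(316663/316199) since 316199 mod 4 = 3, 316663 mod 4 = 3; sign now +1
(316663/316199) = (464/316199)   [reduce mod 316199]
464 = 2^4·29; (2/316199) = +1 since 316199 mod 8 = 7, so (464/316199) = (+1)^4·(29/316199); sign now +1
reciprocity: (29/316199) = +1·(316199/29) since 29 mod 4 = 1, 316199 mod 4 = 3; sign now +1
(316199/29) = (12/29)   [reduce mod 29]
12 = 2^2·3; (2/29) = -1 since 29 mod 8 = 5, so (12/29) = (-1)^2·(3/29); sign now +1
reciprocity: (3/29) = +1·(29/3) since 3 mod 4 = 3, 29 mod 4 = 1; sign now +1
(29/3) = (2/3)   [reduce mod 3]
2 = 2^1·1; (2/3) = -1 since 3 mod 8 = 3, so (2/3) = (-1)^1·(1/3); sign now -1
(1/3) = 1; final value = sign = -1

-1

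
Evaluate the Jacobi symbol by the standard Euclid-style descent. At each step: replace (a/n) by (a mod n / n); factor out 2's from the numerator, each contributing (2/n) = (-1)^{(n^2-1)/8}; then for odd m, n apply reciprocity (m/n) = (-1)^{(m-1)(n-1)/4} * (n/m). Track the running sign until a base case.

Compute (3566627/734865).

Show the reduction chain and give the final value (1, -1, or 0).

(3566627/734865) = (627167/734865)   [reduce mod 734865]
reciprocity: (627167/734865) = +1·(734865/627167) since 627167 mod 4 = 3, 734865 mod 4 = 1; sign now +1
(734865/627167) = (107698/627167)   [reduce mod 627167]
107698 = 2^1·53849; (2/627167) = +1 since 627167 mod 8 = 7, so (107698/627167) = (+1)^1·(53849/627167); sign now +1
reciprocity: (53849/627167) = +1·(627167/53849) since 53849 mod 4 = 1, 627167 mod 4 = 3; sign now +1
(627167/53849) = (34828/53849)   [reduce mod 53849]
34828 = 2^2·8707; (2/53849) = +1 since 53849 mod 8 = 1, so (34828/53849) = (+1)^2·(8707/53849); sign now +1
reciprocity: (8707/53849) = +1·(53849/8707) since 8707 mod 4 = 3, 53849 mod 4 = 1; sign now +1
(53849/8707) = (1607/8707)   [reduce mod 8707]
reciprocity: (1607/8707) = -1·(8707/1607) since 1607 mod 4 = 3, 8707 mod 4 = 3; sign now -1
(8707/1607) = (672/1607)   [reduce mod 1607]
672 = 2^5·21; (2/1607) = +1 since 1607 mod 8 = 7, so (672/1607) = (+1)^5·(21/1607); sign now -1
reciprocity: (21/1607) = +1·(1607/21) since 21 mod 4 = 1, 1607 mod 4 = 3; sign now -1
(1607/21) = (11/21)   [reduce mod 21]
reciprocity: (11/21) = +1·(21/11) since 11 mod 4 = 3, 21 mod 4 = 1; sign now -1
(21/11) = (10/11)   [reduce mod 11]
10 = 2^1·5; (2/11) = -1 since 11 mod 8 = 3, so (10/11) = (-1)^1·(5/11); sign now +1
reciprocity: (5/11) = +1·(11/5) since 5 mod 4 = 1, 11 mod 4 = 3; sign now +1
(11/5) = (1/5)   [reduce mod 5]
(1/5) = 1; final value = sign = +1

1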